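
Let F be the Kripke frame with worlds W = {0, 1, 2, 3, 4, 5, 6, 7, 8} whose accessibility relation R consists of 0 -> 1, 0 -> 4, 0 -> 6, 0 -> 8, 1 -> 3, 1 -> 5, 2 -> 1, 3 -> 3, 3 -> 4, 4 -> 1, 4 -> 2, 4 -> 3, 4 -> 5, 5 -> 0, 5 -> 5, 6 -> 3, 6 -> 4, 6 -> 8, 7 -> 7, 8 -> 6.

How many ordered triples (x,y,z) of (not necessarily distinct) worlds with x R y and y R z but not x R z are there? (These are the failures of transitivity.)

Enumerating: (0,1,3), (0,1,5), (0,4,2), (0,4,3), (0,4,5), (0,6,3), (1,3,4), (1,5,0), (2,1,3), (2,1,5), (3,4,1), (3,4,2), … and 14 more.
Total: 26.

26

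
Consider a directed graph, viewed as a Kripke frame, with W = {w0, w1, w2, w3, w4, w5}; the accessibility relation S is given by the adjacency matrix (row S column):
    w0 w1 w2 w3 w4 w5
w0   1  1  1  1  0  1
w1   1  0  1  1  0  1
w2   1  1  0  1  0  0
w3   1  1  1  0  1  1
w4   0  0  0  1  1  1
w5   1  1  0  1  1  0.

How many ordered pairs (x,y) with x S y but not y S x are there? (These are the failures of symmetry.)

S is symmetric; there are no such tuples.

0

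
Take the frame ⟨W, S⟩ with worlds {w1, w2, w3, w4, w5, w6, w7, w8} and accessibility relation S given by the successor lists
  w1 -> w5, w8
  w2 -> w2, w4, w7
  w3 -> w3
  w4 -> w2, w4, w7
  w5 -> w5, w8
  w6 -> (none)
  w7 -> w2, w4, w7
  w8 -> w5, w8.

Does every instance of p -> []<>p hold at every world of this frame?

Axiom B corresponds to the accessibility relation being symmetric.
Symmetric: no — w1 S w5 but not w5 S w1.

No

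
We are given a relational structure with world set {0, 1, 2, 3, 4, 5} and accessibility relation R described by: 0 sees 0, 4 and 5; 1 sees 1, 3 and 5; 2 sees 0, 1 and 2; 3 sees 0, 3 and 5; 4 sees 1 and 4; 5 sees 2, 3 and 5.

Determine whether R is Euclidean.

No

Euclidean: no — 0 R 4 and 0 R 5, but not 4 R 5.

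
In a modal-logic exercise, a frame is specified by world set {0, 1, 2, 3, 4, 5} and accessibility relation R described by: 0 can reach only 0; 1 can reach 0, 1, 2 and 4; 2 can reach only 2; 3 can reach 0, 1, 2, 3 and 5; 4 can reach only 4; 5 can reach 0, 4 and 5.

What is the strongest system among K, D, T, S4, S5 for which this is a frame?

T

Serial (axiom D): yes — every world has a successor (e.g. 0 R 0).
Reflexive (axiom T): yes — every world is R-related to itself.
Transitive (axiom 4): no — 3 R 1 and 1 R 4, but not 3 R 4.
Euclidean (axiom 5): no — 1 R 0 and 1 R 2, but not 0 R 2.
So F validates K, D, T; S4 would additionally require R to be transitive. The strongest is T.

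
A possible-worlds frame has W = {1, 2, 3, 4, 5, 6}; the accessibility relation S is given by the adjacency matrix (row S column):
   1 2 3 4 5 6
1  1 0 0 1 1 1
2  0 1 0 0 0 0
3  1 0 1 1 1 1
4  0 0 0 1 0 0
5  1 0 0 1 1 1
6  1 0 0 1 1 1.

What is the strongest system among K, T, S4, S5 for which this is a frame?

S4

Reflexive (axiom T): yes — every world is S-related to itself.
Transitive (axiom 4): yes — every two-step S-path is closed by a direct edge.
Euclidean (axiom 5): no — 1 S 4 and 1 S 5, but not 4 S 5.
So F validates K, T, S4; S5 would additionally require S to be Euclidean. The strongest is S4.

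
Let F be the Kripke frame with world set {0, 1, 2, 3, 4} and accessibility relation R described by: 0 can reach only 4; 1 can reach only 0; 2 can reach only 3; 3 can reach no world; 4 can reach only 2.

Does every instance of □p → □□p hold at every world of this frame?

Axiom 4 corresponds to the accessibility relation being transitive.
Transitive: no — 0 R 4 and 4 R 2, but not 0 R 2.

No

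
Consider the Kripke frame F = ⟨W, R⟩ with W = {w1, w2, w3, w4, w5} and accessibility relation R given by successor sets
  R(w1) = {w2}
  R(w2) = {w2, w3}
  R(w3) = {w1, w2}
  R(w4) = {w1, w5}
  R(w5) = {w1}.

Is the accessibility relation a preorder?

Reflexive: no — w1 is not related to itself.
Transitive: no — w1 R w2 and w2 R w3, but not w1 R w3.
So R is not a preorder.

No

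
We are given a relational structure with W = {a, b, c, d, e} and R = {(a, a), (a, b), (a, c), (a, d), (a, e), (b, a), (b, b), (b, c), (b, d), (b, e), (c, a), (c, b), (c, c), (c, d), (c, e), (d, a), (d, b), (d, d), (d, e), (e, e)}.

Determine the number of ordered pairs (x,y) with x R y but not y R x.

5

Enumerating: (a,e), (b,e), (c,d), (c,e), (d,e).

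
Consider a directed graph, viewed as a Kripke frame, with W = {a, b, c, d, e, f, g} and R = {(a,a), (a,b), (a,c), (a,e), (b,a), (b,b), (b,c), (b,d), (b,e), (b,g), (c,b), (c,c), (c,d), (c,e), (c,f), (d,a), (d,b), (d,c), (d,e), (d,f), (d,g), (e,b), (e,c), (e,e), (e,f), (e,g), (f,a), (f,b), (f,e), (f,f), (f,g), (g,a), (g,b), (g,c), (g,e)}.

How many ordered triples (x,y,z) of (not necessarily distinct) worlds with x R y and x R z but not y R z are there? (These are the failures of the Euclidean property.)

38

Enumerating: (a,c,a), (a,e,a), (b,a,d), (b,a,g), (b,c,a), (b,c,g), (b,d,d), (b,e,a), (b,e,d), (b,g,d), (b,g,g), (c,b,f), … and 26 more.
Total: 38.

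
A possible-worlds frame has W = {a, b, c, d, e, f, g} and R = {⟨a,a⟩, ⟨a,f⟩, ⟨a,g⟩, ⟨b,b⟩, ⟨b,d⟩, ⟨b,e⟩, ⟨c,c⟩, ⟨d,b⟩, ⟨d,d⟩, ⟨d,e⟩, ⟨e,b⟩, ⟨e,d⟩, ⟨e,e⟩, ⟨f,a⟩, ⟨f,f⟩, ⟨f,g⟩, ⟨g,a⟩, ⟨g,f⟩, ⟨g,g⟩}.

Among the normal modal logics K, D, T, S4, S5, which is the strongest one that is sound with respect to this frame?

S5

Serial (axiom D): yes — every world has a successor (e.g. a R a).
Reflexive (axiom T): yes — every world is R-related to itself.
Transitive (axiom 4): yes — every two-step R-path is closed by a direct edge.
Euclidean (axiom 5): yes — any two successors of a common world are R-related.
So F validates K, D, T, S4, S5. The strongest is S5.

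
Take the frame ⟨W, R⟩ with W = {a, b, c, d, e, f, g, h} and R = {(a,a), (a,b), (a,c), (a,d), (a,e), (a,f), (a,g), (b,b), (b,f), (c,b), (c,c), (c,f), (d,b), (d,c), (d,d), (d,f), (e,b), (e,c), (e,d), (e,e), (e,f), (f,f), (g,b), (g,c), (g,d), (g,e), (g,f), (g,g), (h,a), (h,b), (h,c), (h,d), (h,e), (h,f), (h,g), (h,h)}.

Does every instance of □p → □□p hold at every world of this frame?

By correspondence theory, 4 is valid on a frame iff R is transitive.
Transitive: yes — every two-step R-path is closed by a direct edge.

Yes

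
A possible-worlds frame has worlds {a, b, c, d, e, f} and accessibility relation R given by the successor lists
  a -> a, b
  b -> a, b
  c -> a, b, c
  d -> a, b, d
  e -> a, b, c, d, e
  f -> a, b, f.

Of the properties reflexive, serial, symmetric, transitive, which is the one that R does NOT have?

symmetric

Reflexive: yes — every world is R-related to itself.
Serial: yes — every world has a successor (e.g. a R a).
Symmetric: no — c R a but not a R c.
Transitive: yes — every two-step R-path is closed by a direct edge.
Only symmetric fails.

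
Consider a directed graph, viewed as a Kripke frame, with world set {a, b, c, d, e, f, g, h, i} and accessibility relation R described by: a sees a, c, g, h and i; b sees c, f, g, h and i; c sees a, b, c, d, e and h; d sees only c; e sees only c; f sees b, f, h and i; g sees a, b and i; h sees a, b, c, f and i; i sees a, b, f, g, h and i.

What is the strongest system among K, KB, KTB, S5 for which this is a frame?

KB

Symmetric (axiom B): yes — every pair in R has its reverse in R.
Reflexive (axiom T): no — b is not related to itself.
Euclidean (axiom 5): no — a R c and a R g, but not c R g.
So F validates K, KB; KTB would additionally require R to be reflexive. The strongest is KB.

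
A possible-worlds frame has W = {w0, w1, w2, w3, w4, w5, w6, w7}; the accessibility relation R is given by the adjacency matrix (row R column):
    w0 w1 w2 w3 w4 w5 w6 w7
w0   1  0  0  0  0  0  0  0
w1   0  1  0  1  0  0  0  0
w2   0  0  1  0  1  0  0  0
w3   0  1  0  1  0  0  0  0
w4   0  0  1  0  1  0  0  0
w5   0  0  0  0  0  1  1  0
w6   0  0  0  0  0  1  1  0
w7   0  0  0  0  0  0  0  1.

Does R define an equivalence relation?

Yes

Reflexive: yes — every world is R-related to itself.
Symmetric: yes — every pair in R has its reverse in R.
Transitive: yes — every two-step R-path is closed by a direct edge.
So R is an equivalence relation.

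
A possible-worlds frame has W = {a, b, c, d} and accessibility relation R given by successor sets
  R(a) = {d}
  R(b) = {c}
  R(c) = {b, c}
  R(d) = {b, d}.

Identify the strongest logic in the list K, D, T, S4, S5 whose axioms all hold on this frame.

Serial (axiom D): yes — every world has a successor (e.g. a R d).
Reflexive (axiom T): no — a is not related to itself.
Transitive (axiom 4): no — a R d and d R b, but not a R b.
Euclidean (axiom 5): no — c R b and c R b, but not b R b.
So F validates K, D; T would additionally require R to be reflexive. The strongest is D.

D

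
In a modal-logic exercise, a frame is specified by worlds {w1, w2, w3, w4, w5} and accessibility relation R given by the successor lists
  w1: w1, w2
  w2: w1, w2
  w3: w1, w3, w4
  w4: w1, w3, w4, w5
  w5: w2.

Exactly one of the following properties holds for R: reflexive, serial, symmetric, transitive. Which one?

serial

Reflexive: no — w5 is not related to itself.
Serial: yes — every world has a successor (e.g. w1 R w1).
Symmetric: no — w3 R w1 but not w1 R w3.
Transitive: no — w3 R w1 and w1 R w2, but not w3 R w2.
Only serial holds.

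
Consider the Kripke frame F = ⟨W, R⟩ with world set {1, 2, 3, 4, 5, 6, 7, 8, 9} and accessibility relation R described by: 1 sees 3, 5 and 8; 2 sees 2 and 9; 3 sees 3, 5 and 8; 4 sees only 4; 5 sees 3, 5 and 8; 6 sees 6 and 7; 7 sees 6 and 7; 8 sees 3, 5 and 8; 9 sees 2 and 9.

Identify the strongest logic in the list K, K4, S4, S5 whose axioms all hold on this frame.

K4

Transitive (axiom 4): yes — every two-step R-path is closed by a direct edge.
Reflexive (axiom T): no — 1 is not related to itself.
Euclidean (axiom 5): yes — any two successors of a common world are R-related.
So F validates K, K4; S4 would additionally require R to be reflexive. The strongest is K4.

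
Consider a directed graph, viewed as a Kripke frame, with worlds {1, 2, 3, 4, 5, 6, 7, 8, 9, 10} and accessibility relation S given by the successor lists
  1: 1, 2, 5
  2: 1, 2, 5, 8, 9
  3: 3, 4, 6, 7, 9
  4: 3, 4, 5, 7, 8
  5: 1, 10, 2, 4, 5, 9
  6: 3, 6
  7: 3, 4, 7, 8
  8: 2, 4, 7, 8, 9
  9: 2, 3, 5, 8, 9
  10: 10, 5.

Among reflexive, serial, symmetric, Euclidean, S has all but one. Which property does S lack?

Euclidean

Reflexive: yes — every world is S-related to itself.
Serial: yes — every world has a successor (e.g. 1 S 1).
Symmetric: yes — every pair in S has its reverse in S.
Euclidean: no — 2 S 1 and 2 S 8, but not 1 S 8.
Only Euclidean fails.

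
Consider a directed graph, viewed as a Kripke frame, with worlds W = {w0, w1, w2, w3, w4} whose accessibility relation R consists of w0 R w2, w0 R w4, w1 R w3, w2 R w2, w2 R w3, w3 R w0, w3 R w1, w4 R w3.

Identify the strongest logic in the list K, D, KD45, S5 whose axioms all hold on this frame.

Serial (axiom D): yes — every world has a successor (e.g. w0 R w2).
Euclidean (axiom 5): no — w0 R w2 and w0 R w4, but not w2 R w4.
Transitive (axiom 4): no — w0 R w2 and w2 R w3, but not w0 R w3.
Reflexive (axiom T): no — w0 is not related to itself.
So F validates K, D; KD45 would additionally require R to be Euclidean and transitive. The strongest is D.

D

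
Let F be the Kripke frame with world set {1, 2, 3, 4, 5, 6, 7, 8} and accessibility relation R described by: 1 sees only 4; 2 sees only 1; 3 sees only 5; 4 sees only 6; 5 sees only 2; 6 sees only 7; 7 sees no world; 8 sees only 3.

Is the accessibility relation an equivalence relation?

Reflexive: no — 1 is not related to itself.
Symmetric: no — 1 R 4 but not 4 R 1.
Transitive: no — 1 R 4 and 4 R 6, but not 1 R 6.
So R is not an equivalence relation.

No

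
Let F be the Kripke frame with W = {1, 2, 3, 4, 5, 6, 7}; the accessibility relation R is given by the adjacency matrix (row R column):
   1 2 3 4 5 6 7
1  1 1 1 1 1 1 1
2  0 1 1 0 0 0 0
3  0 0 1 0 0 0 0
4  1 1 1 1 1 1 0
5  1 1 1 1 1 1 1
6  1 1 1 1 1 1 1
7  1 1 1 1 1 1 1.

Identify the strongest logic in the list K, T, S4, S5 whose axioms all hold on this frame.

T

Reflexive (axiom T): yes — every world is R-related to itself.
Transitive (axiom 4): no — 4 R 1 and 1 R 7, but not 4 R 7.
Euclidean (axiom 5): no — 1 R 2 and 1 R 4, but not 2 R 4.
So F validates K, T; S4 would additionally require R to be transitive. The strongest is T.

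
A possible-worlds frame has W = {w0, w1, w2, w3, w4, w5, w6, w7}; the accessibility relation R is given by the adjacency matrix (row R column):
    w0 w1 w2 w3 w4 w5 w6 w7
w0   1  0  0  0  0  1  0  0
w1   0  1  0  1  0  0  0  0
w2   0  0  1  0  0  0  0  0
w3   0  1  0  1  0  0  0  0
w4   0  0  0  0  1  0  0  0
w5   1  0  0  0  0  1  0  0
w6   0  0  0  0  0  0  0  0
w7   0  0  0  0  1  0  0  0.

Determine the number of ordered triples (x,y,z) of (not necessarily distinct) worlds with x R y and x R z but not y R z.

R is Euclidean; there are no such tuples.

0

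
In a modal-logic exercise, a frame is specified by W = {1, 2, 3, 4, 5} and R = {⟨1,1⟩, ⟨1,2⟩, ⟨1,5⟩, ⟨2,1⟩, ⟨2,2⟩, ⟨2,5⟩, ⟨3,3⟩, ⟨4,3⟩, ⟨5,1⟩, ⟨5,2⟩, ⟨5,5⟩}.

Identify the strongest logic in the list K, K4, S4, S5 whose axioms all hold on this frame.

K4

Transitive (axiom 4): yes — every two-step R-path is closed by a direct edge.
Reflexive (axiom T): no — 4 is not related to itself.
Euclidean (axiom 5): yes — any two successors of a common world are R-related.
So F validates K, K4; S4 would additionally require R to be reflexive. The strongest is K4.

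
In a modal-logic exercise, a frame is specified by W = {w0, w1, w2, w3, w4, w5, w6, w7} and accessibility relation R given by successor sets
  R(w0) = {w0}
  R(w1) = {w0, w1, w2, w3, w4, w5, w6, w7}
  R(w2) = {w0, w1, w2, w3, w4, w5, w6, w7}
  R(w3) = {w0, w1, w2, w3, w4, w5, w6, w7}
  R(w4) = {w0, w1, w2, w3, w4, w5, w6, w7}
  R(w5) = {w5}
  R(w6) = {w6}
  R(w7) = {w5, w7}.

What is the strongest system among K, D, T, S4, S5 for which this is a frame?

S4

Serial (axiom D): yes — every world has a successor (e.g. w0 R w0).
Reflexive (axiom T): yes — every world is R-related to itself.
Transitive (axiom 4): yes — every two-step R-path is closed by a direct edge.
Euclidean (axiom 5): no — w1 R w0 and w1 R w2, but not w0 R w2.
So F validates K, D, T, S4; S5 would additionally require R to be Euclidean. The strongest is S4.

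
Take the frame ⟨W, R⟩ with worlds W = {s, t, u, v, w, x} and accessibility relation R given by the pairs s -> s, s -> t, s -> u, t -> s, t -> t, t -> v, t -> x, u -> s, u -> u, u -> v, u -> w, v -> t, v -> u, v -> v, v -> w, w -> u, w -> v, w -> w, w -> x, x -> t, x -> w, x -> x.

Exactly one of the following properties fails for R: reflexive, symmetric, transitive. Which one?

Reflexive: yes — every world is R-related to itself.
Symmetric: yes — every pair in R has its reverse in R.
Transitive: no — s R t and t R v, but not s R v.
Only transitive fails.

transitive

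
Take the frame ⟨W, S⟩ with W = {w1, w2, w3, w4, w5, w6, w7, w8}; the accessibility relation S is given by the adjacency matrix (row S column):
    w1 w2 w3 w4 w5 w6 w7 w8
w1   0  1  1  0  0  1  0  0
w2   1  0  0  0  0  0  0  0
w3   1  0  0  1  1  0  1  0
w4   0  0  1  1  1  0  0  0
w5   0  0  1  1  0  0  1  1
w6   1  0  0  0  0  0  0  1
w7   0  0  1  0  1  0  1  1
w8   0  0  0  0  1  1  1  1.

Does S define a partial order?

Reflexive: no — w1 is not related to itself.
Transitive: no — w1 S w3 and w3 S w4, but not w1 S w4.
Antisymmetric: no — w1 S w2 and w2 S w1 with w1 ≠ w2.
So S is not a partial order.

No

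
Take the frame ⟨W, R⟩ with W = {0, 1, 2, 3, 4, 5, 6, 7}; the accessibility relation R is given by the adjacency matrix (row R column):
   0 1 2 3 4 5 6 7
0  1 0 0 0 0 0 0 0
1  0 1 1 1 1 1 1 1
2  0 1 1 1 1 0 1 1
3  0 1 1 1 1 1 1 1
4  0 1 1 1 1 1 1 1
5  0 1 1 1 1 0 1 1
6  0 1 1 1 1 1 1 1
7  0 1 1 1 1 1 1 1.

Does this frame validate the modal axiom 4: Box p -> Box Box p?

No

The schema 4 characterises exactly the transitive frames.
Transitive: no — 2 R 1 and 1 R 5, but not 2 R 5.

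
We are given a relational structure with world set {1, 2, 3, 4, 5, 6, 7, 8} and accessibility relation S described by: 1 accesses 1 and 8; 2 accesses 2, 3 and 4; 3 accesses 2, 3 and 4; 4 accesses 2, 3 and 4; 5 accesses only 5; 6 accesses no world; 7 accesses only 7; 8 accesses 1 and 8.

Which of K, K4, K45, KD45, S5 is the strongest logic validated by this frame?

Transitive (axiom 4): yes — every two-step S-path is closed by a direct edge.
Euclidean (axiom 5): yes — any two successors of a common world are S-related.
Serial (axiom D): no — 6 has no S-successor.
Reflexive (axiom T): no — 6 is not related to itself.
So F validates K, K4, K45; KD45 would additionally require S to be serial. The strongest is K45.

K45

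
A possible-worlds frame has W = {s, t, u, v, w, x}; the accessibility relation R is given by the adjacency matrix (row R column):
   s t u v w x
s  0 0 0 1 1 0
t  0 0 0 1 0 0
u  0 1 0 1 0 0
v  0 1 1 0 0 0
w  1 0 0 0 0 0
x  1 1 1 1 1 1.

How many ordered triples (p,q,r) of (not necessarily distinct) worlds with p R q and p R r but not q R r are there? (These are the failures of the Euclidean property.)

33

Enumerating: (s,v,v), (s,v,w), (s,w,v), (s,w,w), (t,v,v), (u,t,t), (u,v,v), (v,t,t), (v,t,u), (v,u,u), (w,s,s), (x,s,s), … and 21 more.
Total: 33.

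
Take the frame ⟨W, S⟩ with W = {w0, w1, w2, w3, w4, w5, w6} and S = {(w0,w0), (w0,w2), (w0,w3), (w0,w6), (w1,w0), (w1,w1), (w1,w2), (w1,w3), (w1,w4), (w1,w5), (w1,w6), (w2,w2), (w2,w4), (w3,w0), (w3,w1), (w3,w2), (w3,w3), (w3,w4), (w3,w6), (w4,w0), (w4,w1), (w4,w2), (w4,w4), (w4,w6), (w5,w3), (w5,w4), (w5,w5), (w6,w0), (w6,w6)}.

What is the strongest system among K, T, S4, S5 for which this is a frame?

Reflexive (axiom T): yes — every world is S-related to itself.
Transitive (axiom 4): no — w0 S w2 and w2 S w4, but not w0 S w4.
Euclidean (axiom 5): no — w0 S w2 and w0 S w3, but not w2 S w3.
So F validates K, T; S4 would additionally require S to be transitive. The strongest is T.

T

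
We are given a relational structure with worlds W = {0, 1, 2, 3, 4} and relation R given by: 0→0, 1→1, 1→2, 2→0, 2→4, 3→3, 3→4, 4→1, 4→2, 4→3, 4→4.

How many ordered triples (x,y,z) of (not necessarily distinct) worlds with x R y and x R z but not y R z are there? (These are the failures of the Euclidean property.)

11

Enumerating: (1,2,1), (1,2,2), (2,0,4), (2,4,0), (4,1,3), (4,1,4), (4,2,1), (4,2,2), (4,2,3), (4,3,1), (4,3,2).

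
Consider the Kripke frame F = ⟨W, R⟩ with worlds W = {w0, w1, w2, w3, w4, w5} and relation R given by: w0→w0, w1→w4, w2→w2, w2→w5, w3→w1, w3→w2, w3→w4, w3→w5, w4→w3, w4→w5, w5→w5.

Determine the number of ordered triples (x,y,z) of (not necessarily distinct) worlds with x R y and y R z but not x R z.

6

Enumerating: (w1,w4,w3), (w1,w4,w5), (w3,w4,w3), (w4,w3,w1), (w4,w3,w2), (w4,w3,w4).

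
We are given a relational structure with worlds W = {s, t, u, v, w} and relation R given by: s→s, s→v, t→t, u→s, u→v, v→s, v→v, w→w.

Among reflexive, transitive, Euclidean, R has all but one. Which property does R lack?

Reflexive: no — u is not related to itself.
Transitive: yes — every two-step R-path is closed by a direct edge.
Euclidean: yes — any two successors of a common world are R-related.
Only reflexive fails.

reflexive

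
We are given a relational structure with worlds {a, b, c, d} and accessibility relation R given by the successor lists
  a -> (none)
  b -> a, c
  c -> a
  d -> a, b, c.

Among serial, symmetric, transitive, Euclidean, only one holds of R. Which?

Serial: no — a has no R-successor.
Symmetric: no — b R a but not a R b.
Transitive: yes — every two-step R-path is closed by a direct edge.
Euclidean: no — b R a and b R c, but not a R c.
Only transitive holds.

transitive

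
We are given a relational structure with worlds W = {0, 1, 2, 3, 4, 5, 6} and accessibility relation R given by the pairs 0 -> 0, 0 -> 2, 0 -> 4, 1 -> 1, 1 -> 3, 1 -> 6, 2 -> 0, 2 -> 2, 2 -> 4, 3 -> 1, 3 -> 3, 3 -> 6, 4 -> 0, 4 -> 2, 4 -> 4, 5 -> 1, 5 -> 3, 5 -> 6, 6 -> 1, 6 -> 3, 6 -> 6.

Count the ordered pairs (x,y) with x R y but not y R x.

3

Enumerating: (5,1), (5,3), (5,6).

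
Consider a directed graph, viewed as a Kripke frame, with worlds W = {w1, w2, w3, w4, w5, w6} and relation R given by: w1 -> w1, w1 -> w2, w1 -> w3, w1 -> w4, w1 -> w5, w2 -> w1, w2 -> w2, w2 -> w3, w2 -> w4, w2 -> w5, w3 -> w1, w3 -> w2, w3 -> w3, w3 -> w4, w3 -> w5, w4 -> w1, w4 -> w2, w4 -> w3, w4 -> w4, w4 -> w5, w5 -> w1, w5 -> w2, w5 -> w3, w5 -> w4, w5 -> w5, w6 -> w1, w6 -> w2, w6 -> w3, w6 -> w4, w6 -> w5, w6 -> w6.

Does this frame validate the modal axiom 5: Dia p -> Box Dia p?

The schema 5 characterises exactly the Euclidean frames.
Euclidean: no — w6 R w1 and w6 R w6, but not w1 R w6.

No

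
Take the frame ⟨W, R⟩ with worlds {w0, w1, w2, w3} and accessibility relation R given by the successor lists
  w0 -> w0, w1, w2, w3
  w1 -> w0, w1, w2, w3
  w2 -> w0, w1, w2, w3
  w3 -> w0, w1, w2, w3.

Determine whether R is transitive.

Yes

Transitive: yes — every two-step R-path is closed by a direct edge.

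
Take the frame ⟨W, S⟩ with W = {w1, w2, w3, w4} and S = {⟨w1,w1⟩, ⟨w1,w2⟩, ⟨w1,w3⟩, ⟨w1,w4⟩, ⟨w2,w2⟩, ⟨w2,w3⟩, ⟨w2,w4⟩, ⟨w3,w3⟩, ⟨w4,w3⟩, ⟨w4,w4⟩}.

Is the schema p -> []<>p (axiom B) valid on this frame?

No

The schema B characterises exactly the symmetric frames.
Symmetric: no — w1 S w2 but not w2 S w1.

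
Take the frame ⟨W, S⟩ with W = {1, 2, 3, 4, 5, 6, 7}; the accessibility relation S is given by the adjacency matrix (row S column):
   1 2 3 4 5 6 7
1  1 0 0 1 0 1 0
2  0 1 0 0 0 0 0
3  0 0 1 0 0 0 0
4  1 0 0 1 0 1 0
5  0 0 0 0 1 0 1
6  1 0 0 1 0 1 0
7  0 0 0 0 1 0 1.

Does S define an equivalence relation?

Yes

Reflexive: yes — every world is S-related to itself.
Symmetric: yes — every pair in S has its reverse in S.
Transitive: yes — every two-step S-path is closed by a direct edge.
So S is an equivalence relation.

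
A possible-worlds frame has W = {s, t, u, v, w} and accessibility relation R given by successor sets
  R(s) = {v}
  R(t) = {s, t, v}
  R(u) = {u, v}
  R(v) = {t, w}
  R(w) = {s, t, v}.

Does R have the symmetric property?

No

Symmetric: no — s R v but not v R s.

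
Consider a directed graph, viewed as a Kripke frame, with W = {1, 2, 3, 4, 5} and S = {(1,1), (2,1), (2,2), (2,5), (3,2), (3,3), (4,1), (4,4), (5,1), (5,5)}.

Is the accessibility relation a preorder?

Reflexive: yes — every world is S-related to itself.
Transitive: no — 3 S 2 and 2 S 1, but not 3 S 1.
So S is not a preorder.

No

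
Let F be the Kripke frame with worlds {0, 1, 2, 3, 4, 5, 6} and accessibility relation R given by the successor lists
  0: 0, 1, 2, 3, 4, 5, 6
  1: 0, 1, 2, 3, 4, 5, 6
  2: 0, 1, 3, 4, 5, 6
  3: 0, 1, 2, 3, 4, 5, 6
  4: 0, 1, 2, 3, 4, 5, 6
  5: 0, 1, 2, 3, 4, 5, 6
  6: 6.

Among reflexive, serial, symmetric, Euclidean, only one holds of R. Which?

serial

Reflexive: no — 2 is not related to itself.
Serial: yes — every world has a successor (e.g. 0 R 0).
Symmetric: no — 0 R 6 but not 6 R 0.
Euclidean: no — 0 R 6 and 0 R 1, but not 6 R 1.
Only serial holds.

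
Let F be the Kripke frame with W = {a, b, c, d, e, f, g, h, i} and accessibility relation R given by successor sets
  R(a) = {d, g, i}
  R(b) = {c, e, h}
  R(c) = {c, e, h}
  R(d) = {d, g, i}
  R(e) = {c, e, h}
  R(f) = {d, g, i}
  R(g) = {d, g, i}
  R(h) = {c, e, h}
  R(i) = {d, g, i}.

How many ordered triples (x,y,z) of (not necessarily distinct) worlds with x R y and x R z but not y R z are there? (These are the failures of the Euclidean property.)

R is Euclidean; there are no such tuples.

0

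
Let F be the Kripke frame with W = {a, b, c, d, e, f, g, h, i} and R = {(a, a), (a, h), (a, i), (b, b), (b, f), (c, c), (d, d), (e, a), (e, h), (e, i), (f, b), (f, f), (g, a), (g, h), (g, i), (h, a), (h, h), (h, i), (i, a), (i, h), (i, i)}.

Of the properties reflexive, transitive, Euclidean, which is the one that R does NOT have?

Reflexive: no — e is not related to itself.
Transitive: yes — every two-step R-path is closed by a direct edge.
Euclidean: yes — any two successors of a common world are R-related.
Only reflexive fails.

reflexive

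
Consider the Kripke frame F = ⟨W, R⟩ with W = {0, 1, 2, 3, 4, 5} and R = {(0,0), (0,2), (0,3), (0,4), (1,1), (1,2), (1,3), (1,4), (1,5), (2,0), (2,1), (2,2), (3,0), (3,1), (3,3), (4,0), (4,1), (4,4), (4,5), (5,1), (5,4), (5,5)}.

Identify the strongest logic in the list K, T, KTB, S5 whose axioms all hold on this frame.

Reflexive (axiom T): yes — every world is R-related to itself.
Symmetric (axiom B): yes — every pair in R has its reverse in R.
Euclidean (axiom 5): no — 0 R 2 and 0 R 3, but not 2 R 3.
So F validates K, T, KTB; S5 would additionally require R to be Euclidean. The strongest is KTB.

KTB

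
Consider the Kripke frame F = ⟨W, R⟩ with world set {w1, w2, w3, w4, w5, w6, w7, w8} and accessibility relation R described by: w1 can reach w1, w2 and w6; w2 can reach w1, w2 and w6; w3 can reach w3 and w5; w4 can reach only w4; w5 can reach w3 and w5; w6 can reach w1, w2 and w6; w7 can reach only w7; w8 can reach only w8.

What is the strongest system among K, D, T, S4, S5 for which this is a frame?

Serial (axiom D): yes — every world has a successor (e.g. w1 R w1).
Reflexive (axiom T): yes — every world is R-related to itself.
Transitive (axiom 4): yes — every two-step R-path is closed by a direct edge.
Euclidean (axiom 5): yes — any two successors of a common world are R-related.
So F validates K, D, T, S4, S5. The strongest is S5.

S5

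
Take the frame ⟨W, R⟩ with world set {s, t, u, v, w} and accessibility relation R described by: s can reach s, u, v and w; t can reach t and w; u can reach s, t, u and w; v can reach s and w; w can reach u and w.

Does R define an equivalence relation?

Reflexive: no — v is not related to itself.
Symmetric: no — s R w but not w R s.
Transitive: no — s R u and u R t, but not s R t.
So R is not an equivalence relation.

No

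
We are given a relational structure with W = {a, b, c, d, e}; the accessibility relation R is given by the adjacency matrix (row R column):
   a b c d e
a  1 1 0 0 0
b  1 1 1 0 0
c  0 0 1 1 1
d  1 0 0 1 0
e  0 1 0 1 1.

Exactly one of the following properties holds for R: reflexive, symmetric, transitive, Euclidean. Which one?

reflexive

Reflexive: yes — every world is R-related to itself.
Symmetric: no — b R c but not c R b.
Transitive: no — a R b and b R c, but not a R c.
Euclidean: no — b R a and b R c, but not a R c.
Only reflexive holds.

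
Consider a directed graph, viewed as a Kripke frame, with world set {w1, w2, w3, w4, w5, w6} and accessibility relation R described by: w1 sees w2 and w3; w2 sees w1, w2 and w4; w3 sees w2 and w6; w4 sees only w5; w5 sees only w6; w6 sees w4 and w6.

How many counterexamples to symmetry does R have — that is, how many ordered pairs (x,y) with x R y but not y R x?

7

Enumerating: (w1,w3), (w2,w4), (w3,w2), (w3,w6), (w4,w5), (w5,w6), (w6,w4).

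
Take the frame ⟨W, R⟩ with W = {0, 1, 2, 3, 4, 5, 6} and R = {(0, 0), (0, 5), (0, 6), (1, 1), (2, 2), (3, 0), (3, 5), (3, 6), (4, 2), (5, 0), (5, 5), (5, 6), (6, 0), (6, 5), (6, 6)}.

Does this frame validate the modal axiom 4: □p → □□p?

Axiom 4 corresponds to the accessibility relation being transitive.
Transitive: yes — every two-step R-path is closed by a direct edge.

Yes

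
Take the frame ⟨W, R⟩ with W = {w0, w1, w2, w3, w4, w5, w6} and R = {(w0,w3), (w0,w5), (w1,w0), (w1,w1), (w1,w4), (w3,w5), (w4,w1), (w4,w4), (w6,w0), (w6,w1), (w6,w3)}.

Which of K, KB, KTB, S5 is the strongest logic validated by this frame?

Symmetric (axiom B): no — w0 R w3 but not w3 R w0.
Reflexive (axiom T): no — w0 is not related to itself.
Euclidean (axiom 5): no — w0 R w5 and w0 R w3, but not w5 R w3.
So F validates K; KB would additionally require R to be symmetric. The strongest is K.

K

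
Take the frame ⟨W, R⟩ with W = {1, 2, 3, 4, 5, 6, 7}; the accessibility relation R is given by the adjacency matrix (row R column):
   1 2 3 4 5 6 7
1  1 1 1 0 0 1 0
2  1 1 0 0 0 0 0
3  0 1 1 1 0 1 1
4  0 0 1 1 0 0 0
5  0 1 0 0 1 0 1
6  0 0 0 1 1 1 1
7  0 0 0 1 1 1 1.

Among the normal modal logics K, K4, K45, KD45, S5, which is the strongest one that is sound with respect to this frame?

K

Transitive (axiom 4): no — 1 R 3 and 3 R 4, but not 1 R 4.
Euclidean (axiom 5): no — 1 R 2 and 1 R 3, but not 2 R 3.
Serial (axiom D): yes — every world has a successor (e.g. 1 R 1).
Reflexive (axiom T): yes — every world is R-related to itself.
So F validates K; K4 would additionally require R to be transitive. The strongest is K.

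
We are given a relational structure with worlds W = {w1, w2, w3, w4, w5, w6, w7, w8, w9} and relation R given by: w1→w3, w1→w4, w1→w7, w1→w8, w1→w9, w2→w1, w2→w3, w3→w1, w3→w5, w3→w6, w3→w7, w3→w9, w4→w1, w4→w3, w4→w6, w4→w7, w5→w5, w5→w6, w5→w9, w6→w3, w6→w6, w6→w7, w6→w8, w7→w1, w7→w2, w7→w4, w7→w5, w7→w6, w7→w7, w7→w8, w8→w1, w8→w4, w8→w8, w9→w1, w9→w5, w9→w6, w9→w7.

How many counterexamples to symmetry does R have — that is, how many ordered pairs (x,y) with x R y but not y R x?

15

Enumerating: (w2,w1), (w2,w3), (w3,w5), (w3,w7), (w3,w9), (w4,w3), (w4,w6), (w5,w6), (w6,w8), (w7,w2), (w7,w5), (w7,w8), (w8,w4), (w9,w6), (w9,w7).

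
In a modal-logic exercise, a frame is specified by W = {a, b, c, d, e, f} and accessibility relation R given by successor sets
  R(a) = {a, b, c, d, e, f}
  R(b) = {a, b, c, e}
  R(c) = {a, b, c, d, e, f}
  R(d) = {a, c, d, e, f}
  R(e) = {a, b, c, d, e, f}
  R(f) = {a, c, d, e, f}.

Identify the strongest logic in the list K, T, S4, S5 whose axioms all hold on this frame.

Reflexive (axiom T): yes — every world is R-related to itself.
Transitive (axiom 4): no — b R a and a R d, but not b R d.
Euclidean (axiom 5): no — a R b and a R d, but not b R d.
So F validates K, T; S4 would additionally require R to be transitive. The strongest is T.

T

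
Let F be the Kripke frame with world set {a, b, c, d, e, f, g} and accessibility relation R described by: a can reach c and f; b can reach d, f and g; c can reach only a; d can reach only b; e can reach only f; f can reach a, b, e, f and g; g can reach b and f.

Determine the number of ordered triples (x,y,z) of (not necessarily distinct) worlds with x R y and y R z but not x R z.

Enumerating: (a,c,a), (a,f,a), (a,f,b), (a,f,e), (a,f,g), (b,d,b), (b,f,a), (b,f,b), (b,f,e), (b,g,b), (c,a,c), (c,a,f), … and 14 more.
Total: 26.

26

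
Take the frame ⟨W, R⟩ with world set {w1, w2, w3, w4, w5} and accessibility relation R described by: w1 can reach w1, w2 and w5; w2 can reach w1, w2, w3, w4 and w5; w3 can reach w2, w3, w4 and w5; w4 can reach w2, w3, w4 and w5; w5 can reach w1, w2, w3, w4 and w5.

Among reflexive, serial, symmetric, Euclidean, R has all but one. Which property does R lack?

Reflexive: yes — every world is R-related to itself.
Serial: yes — every world has a successor (e.g. w1 R w1).
Symmetric: yes — every pair in R has its reverse in R.
Euclidean: no — w2 R w1 and w2 R w3, but not w1 R w3.
Only Euclidean fails.

Euclidean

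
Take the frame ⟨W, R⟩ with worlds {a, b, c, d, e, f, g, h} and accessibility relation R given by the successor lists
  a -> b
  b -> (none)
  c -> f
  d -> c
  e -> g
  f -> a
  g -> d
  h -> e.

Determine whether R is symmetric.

No

Symmetric: no — a R b but not b R a.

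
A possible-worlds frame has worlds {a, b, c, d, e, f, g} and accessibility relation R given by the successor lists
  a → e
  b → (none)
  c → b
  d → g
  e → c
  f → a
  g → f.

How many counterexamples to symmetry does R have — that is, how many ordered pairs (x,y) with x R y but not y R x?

6

Enumerating: (a,e), (c,b), (d,g), (e,c), (f,a), (g,f).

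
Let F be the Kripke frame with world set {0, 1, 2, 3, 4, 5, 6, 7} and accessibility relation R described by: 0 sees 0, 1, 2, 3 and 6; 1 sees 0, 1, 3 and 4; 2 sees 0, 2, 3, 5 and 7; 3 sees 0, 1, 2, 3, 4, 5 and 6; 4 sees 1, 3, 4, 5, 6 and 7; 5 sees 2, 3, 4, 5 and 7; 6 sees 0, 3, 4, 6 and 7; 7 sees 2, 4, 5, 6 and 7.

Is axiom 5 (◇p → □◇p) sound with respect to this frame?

No

By correspondence theory, 5 is valid on a frame iff R is Euclidean.
Euclidean: no — 0 R 1 and 0 R 2, but not 1 R 2.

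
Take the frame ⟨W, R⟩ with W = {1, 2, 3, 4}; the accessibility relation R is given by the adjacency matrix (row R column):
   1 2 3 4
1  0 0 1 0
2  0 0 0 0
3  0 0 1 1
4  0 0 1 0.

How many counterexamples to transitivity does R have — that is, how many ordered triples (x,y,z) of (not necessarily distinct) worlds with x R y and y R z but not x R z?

Enumerating: (1,3,4), (4,3,4).

2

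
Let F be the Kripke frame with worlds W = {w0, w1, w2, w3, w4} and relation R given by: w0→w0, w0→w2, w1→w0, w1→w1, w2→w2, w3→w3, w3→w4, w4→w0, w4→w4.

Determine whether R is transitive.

Transitive: no — w1 R w0 and w0 R w2, but not w1 R w2.

No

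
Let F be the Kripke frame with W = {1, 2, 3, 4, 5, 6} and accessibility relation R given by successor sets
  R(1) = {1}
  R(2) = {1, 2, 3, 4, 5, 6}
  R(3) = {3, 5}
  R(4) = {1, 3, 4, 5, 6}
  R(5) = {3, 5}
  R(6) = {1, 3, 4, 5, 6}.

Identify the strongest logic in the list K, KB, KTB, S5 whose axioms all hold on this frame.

Symmetric (axiom B): no — 2 R 1 but not 1 R 2.
Reflexive (axiom T): yes — every world is R-related to itself.
Euclidean (axiom 5): no — 2 R 1 and 2 R 3, but not 1 R 3.
So F validates K; KB would additionally require R to be symmetric. The strongest is K.

K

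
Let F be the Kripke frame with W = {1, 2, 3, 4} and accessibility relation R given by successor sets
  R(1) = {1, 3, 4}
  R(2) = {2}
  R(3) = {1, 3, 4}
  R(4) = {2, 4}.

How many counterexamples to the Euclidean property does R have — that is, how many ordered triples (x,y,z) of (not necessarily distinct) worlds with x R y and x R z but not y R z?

5

Enumerating: (1,4,1), (1,4,3), (3,4,1), (3,4,3), (4,2,4).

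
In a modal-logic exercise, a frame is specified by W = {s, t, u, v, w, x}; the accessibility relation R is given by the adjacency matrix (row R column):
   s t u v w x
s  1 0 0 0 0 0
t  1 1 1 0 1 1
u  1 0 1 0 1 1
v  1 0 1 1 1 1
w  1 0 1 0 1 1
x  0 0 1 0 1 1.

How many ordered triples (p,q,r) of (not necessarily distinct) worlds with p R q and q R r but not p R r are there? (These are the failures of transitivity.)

Enumerating: (x,u,s), (x,w,s).

2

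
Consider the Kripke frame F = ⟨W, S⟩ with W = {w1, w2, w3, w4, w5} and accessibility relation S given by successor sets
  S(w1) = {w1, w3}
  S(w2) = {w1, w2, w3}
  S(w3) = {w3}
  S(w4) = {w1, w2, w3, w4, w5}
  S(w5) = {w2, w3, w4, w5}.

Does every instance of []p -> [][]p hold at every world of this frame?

No

By correspondence theory, 4 is valid on a frame iff S is transitive.
Transitive: no — w5 S w2 and w2 S w1, but not w5 S w1.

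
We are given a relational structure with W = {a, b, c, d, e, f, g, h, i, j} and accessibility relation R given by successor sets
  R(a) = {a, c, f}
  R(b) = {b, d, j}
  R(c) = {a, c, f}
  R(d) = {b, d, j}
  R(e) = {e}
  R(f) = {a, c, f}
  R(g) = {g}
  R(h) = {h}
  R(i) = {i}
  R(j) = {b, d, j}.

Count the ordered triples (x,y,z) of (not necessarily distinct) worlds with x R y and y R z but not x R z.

R is transitive; there are no such tuples.

0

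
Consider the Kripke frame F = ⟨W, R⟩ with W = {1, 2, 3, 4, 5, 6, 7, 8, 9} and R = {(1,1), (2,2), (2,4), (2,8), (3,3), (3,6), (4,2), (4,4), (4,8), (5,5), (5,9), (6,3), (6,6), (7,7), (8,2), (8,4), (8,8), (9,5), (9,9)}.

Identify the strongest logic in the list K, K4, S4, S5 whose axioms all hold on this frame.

Transitive (axiom 4): yes — every two-step R-path is closed by a direct edge.
Reflexive (axiom T): yes — every world is R-related to itself.
Euclidean (axiom 5): yes — any two successors of a common world are R-related.
So F validates K, K4, S4, S5. The strongest is S5.

S5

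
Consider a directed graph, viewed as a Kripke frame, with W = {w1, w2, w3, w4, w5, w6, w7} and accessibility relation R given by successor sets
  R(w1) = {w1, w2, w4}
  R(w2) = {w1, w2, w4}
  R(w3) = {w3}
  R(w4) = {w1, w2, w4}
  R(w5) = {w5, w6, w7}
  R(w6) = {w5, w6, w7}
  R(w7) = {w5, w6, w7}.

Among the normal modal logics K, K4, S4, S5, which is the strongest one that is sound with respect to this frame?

S5

Transitive (axiom 4): yes — every two-step R-path is closed by a direct edge.
Reflexive (axiom T): yes — every world is R-related to itself.
Euclidean (axiom 5): yes — any two successors of a common world are R-related.
So F validates K, K4, S4, S5. The strongest is S5.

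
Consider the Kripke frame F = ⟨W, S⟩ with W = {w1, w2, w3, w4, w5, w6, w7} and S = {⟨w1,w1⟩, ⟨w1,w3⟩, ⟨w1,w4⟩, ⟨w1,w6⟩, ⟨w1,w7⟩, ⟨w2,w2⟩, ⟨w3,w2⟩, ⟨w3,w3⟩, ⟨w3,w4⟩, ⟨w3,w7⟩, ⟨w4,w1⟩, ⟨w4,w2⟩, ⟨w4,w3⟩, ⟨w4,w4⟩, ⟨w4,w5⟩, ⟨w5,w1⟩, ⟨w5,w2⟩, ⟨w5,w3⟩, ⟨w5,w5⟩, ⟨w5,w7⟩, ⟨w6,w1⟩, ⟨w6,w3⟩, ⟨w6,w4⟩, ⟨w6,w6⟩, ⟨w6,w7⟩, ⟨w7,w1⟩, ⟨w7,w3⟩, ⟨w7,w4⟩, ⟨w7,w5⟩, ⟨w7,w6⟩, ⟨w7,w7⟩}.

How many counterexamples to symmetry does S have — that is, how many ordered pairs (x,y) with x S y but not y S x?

Enumerating: (w1,w3), (w3,w2), (w4,w2), (w4,w5), (w5,w1), (w5,w2), (w5,w3), (w6,w3), (w6,w4), (w7,w4).

10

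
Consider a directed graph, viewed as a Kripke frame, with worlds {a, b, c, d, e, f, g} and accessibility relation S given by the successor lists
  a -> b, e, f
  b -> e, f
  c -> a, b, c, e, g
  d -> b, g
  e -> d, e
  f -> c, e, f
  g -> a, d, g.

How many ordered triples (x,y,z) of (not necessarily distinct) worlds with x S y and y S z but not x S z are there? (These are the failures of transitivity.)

Enumerating: (a,e,d), (a,f,c), (b,e,d), (b,f,c), (c,a,f), (c,b,f), (c,e,d), (c,g,d), (d,b,e), (d,b,f), (d,g,a), (d,g,d), … and 10 more.
Total: 22.

22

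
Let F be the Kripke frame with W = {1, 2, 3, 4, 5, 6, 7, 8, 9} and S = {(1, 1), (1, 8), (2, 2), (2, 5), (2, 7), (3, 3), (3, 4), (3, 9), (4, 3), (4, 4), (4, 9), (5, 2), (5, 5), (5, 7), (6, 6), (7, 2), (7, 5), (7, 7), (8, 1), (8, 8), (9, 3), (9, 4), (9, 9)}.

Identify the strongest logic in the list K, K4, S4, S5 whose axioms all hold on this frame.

Transitive (axiom 4): yes — every two-step S-path is closed by a direct edge.
Reflexive (axiom T): yes — every world is S-related to itself.
Euclidean (axiom 5): yes — any two successors of a common world are S-related.
So F validates K, K4, S4, S5. The strongest is S5.

S5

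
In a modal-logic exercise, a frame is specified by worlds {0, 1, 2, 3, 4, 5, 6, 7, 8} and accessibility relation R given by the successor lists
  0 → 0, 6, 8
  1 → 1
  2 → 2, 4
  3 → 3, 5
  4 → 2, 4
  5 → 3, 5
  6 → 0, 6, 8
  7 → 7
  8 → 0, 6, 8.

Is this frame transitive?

Yes

Transitive: yes — every two-step R-path is closed by a direct edge.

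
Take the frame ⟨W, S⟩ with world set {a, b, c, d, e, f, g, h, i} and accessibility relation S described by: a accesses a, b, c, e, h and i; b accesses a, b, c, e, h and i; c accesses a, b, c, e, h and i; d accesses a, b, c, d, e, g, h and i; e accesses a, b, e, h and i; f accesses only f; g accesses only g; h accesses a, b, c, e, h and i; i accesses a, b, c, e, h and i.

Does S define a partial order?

Reflexive: yes — every world is S-related to itself.
Transitive: no — e S a and a S c, but not e S c.
Antisymmetric: no — a S b and b S a with a ≠ b.
So S is not a partial order.

No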